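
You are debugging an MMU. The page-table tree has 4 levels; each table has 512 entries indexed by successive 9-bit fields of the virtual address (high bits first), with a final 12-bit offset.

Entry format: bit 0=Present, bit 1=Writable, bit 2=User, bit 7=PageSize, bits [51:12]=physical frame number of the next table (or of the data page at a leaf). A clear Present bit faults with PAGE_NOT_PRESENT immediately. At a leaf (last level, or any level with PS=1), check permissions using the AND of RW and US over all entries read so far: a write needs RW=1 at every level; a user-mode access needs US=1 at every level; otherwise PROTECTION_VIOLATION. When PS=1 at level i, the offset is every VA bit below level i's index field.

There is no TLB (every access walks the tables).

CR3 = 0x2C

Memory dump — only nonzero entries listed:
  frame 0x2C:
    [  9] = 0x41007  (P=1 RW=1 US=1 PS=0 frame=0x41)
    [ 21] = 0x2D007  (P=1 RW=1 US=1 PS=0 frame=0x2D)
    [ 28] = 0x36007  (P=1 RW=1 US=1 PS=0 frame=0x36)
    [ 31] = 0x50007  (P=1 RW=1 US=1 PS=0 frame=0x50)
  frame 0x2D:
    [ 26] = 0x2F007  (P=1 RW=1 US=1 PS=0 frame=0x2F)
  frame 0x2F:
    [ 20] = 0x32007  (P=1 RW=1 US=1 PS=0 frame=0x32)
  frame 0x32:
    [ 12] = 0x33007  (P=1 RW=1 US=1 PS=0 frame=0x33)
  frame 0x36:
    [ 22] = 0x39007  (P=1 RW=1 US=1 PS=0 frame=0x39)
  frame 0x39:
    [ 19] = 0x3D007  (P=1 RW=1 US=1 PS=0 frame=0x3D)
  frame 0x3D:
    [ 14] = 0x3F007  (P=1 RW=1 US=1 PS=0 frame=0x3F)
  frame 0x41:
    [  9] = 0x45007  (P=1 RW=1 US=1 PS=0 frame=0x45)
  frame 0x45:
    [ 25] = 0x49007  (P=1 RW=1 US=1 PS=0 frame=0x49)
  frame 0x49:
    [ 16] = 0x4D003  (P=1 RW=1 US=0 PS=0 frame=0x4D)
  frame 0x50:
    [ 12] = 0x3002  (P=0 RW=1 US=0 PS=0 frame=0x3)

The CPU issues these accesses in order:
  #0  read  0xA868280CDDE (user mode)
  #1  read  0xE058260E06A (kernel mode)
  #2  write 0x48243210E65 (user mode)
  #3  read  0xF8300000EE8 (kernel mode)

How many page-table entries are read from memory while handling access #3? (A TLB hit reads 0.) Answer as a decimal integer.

Walk each access:
#0 VA=0xA868280CDDE (r,user):
  L0 @0x2C[21] → 0x2D007  P=1,RW=1,US=1,PS=0
  L1 @0x2D[26] → 0x2F007  P=1,RW=1,US=1,PS=0
  L2 @0x2F[20] → 0x32007  P=1,RW=1,US=1,PS=0
  L3 @0x32[12] → 0x33007  P=1,RW=1,US=1,PS=0
  → PA=0x33DDE  (4 entries read)
#1 VA=0xE058260E06A (r,kernel):
  L0 @0x2C[28] → 0x36007  P=1,RW=1,US=1,PS=0
  L1 @0x36[22] → 0x39007  P=1,RW=1,US=1,PS=0
  L2 @0x39[19] → 0x3D007  P=1,RW=1,US=1,PS=0
  L3 @0x3D[14] → 0x3F007  P=1,RW=1,US=1,PS=0
  → PA=0x3F06A  (4 entries read)
#2 VA=0x48243210E65 (w,user):
  L0 @0x2C[9] → 0x41007  P=1,RW=1,US=1,PS=0
  L1 @0x41[9] → 0x45007  P=1,RW=1,US=1,PS=0
  L2 @0x45[25] → 0x49007  P=1,RW=1,US=1,PS=0
  L3 @0x49[16] → 0x4D003  P=1,RW=1,US=0,PS=0
  ✗ PROTECTION_VIOLATION  [4 reads]
#3 VA=0xF8300000EE8 (r,kernel):
  L0 @0x2C[31] → 0x50007  P=1,RW=1,US=1,PS=0
  L1 @0x50[12] → 0x3002  P=0,RW=1,US=0,PS=0
  ✗ PAGE_NOT_PRESENT  [2 reads]

Entries read for #3: 2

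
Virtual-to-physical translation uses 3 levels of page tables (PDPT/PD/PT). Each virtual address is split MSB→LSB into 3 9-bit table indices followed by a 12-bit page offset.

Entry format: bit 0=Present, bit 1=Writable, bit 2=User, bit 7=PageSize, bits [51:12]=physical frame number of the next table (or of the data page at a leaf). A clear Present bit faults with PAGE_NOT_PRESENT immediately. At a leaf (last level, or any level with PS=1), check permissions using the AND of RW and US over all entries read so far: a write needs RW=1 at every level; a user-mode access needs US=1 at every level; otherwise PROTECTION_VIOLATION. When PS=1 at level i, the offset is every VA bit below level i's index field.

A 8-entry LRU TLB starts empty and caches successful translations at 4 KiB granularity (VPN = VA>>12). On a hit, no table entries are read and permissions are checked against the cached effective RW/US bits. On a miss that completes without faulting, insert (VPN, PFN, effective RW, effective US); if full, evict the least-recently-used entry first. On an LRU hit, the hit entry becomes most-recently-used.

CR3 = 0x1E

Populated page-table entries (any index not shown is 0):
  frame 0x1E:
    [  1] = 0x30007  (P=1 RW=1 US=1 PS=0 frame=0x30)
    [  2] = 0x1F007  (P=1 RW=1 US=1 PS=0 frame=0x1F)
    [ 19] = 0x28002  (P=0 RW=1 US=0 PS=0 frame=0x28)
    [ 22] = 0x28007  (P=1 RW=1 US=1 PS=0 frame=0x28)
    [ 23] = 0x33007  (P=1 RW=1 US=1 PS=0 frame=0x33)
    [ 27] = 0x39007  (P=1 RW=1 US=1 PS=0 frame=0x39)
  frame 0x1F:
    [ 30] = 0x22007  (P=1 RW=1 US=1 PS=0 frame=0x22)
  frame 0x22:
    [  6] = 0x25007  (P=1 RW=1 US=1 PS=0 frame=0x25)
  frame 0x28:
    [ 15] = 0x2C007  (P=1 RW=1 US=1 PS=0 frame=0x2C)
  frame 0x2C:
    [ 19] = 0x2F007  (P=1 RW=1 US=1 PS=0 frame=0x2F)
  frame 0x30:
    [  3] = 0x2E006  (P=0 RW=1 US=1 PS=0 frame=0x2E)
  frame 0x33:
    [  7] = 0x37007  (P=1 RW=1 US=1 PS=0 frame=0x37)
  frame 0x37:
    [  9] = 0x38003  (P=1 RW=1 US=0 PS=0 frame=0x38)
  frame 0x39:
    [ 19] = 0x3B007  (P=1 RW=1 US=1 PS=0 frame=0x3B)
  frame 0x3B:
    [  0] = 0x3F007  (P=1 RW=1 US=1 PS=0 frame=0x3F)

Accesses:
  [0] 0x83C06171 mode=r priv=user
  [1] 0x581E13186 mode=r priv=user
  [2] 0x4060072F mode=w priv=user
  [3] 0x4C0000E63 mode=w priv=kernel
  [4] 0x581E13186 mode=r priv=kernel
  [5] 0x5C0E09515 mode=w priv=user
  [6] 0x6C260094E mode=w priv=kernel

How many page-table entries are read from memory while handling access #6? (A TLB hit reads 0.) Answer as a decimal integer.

Walk each access:
#0 VA=0x83C06171 (r,user):
  [0] read 0x1E idx=2: raw=0x1F007 flags P=1 W=1 U=1 S=0
  [1] read 0x1F idx=30: raw=0x22007 flags P=1 W=1 U=1 S=0
  [2] read 0x22 idx=6: raw=0x25007 flags P=1 W=1 U=1 S=0
  → PA=0x25171  (3 entries read)
#1 VA=0x581E13186 (r,user):
  [0] read 0x1E idx=22: raw=0x28007 flags P=1 W=1 U=1 S=0
  [1] read 0x28 idx=15: raw=0x2C007 flags P=1 W=1 U=1 S=0
  [2] read 0x2C idx=19: raw=0x2F007 flags P=1 W=1 U=1 S=0
  → PA=0x2F186  (3 entries read)
#2 VA=0x4060072F (w,user):
  [0] read 0x1E idx=1: raw=0x30007 flags P=1 W=1 U=1 S=0
  [1] read 0x30 idx=3: raw=0x2E006 flags P=0 W=1 U=1 S=0
  ⇒ fault: PAGE_NOT_PRESENT  — 2 lookups
#3 VA=0x4C0000E63 (w,kernel):
  [0] read 0x1E idx=19: raw=0x28002 flags P=0 W=1 U=0 S=0
  ⇒ fault: PAGE_NOT_PRESENT  — 1 lookups
#4 VA=0x581E13186 (r,kernel):
  TLB hit vpn=0x581E13 → PA=0x2F186
#5 VA=0x5C0E09515 (w,user):
  [0] read 0x1E idx=23: raw=0x33007 flags P=1 W=1 U=1 S=0
  [1] read 0x33 idx=7: raw=0x37007 flags P=1 W=1 U=1 S=0
  [2] read 0x37 idx=9: raw=0x38003 flags P=1 W=1 U=0 S=0
  ⇒ fault: PROTECTION_VIOLATION  — 3 lookups
#6 VA=0x6C260094E (w,kernel):
  [0] read 0x1E idx=27: raw=0x39007 flags P=1 W=1 U=1 S=0
  [1] read 0x39 idx=19: raw=0x3B007 flags P=1 W=1 U=1 S=0
  [2] read 0x3B idx=0: raw=0x3F007 flags P=1 W=1 U=1 S=0
  → PA=0x3F94E  (3 entries read)

Entries read for #6: 3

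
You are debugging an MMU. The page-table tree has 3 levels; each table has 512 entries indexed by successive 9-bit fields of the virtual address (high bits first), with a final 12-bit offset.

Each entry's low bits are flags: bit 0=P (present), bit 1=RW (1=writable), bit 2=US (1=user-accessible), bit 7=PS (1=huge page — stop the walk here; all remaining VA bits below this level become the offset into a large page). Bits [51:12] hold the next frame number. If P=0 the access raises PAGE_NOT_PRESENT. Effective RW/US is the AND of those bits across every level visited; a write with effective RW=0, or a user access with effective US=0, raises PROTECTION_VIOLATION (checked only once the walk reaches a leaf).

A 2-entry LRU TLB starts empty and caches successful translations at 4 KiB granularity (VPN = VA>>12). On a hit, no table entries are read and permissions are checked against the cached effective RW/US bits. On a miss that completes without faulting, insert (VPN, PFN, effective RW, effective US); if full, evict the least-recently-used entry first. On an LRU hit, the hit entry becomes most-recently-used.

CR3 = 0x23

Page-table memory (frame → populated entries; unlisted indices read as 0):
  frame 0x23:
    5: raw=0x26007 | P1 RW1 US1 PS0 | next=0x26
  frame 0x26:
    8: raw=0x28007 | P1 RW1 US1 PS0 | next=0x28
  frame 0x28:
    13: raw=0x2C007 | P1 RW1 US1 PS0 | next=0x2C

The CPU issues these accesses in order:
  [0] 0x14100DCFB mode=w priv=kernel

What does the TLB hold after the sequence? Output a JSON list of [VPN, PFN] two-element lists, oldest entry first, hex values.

Walk each access:
#0 VA=0x14100DCFB (w,kernel):
  L0: frame=0x23 idx=5 entry=0x26007 [P=1 RW=1 US=1 PS=0]
  L1: frame=0x26 idx=8 entry=0x28007 [P=1 RW=1 US=1 PS=0]
  L2: frame=0x28 idx=13 entry=0x2C007 [P=1 RW=1 US=1 PS=0]
  → PA=0x2CCFB  (3 entries read)

TLB: [["0x14100D", "0x2C"]]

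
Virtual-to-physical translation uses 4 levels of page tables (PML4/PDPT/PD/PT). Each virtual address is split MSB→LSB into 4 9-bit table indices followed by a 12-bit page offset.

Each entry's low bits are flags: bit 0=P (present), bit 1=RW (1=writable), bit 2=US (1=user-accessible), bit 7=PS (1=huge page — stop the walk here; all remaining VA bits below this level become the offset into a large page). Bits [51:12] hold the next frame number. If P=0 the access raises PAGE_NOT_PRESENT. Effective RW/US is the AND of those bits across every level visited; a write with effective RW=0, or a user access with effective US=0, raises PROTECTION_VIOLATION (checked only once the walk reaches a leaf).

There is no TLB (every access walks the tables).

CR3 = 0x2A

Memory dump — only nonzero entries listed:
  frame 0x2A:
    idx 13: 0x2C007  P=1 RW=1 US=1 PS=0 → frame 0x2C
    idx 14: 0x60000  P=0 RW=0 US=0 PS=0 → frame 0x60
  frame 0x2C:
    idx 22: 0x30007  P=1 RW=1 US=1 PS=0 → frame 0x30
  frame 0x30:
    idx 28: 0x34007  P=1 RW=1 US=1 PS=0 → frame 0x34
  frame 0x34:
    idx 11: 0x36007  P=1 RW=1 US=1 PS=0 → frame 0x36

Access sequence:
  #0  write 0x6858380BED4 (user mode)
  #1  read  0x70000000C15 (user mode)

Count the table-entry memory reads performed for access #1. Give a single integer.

Walk each access:
#0 VA=0x6858380BED4 (w,user):
  lvl0: tbl 0x2A, slot 13 ⇒ 0x2C007 (P1/RW1/US1/PS0)
  lvl1: tbl 0x2C, slot 22 ⇒ 0x30007 (P1/RW1/US1/PS0)
  lvl2: tbl 0x30, slot 28 ⇒ 0x34007 (P1/RW1/US1/PS0)
  lvl3: tbl 0x34, slot 11 ⇒ 0x36007 (P1/RW1/US1/PS0)
  ✓ 0x36ED4  — 4 lookups
#1 VA=0x70000000C15 (r,user):
  lvl0: tbl 0x2A, slot 14 ⇒ 0x60000 (P0/RW0/US0/PS0)
  ✗ PAGE_NOT_PRESENT  [1 reads]

Entries read for #1: 1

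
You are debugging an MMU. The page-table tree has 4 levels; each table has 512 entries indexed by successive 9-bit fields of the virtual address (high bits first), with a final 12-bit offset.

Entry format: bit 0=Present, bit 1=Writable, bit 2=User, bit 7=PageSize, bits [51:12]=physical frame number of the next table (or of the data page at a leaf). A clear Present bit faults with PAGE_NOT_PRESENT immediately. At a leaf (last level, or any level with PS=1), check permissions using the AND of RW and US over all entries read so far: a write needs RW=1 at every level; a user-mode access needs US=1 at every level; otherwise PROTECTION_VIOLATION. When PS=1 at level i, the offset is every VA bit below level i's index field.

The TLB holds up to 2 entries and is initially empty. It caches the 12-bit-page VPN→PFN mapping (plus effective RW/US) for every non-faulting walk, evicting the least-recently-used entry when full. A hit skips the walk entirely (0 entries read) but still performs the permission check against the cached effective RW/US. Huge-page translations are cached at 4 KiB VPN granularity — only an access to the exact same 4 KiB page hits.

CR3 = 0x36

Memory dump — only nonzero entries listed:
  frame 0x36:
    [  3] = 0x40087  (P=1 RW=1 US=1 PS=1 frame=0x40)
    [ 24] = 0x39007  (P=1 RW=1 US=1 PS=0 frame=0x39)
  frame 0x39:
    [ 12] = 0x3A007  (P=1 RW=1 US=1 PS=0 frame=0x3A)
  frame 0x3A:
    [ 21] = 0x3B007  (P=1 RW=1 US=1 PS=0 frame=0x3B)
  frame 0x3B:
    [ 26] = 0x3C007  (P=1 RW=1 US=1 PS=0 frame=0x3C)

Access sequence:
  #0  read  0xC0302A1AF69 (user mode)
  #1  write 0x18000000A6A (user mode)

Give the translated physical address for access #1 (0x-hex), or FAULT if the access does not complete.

Per-access translation:
#0 VA=0xC0302A1AF69 (r,user):
  L0: frame=0x36 idx=24 entry=0x39007 [P=1 RW=1 US=1 PS=0]
  L1: frame=0x39 idx=12 entry=0x3A007 [P=1 RW=1 US=1 PS=0]
  L2: frame=0x3A idx=21 entry=0x3B007 [P=1 RW=1 US=1 PS=0]
  L3: frame=0x3B idx=26 entry=0x3C007 [P=1 RW=1 US=1 PS=0]
  → PA=0x3CF69  (4 entries read)
#1 VA=0x18000000A6A (w,user):
  L0: frame=0x36 idx=3 entry=0x40087 [P=1 RW=1 US=1 PS=1]
  → PA=0x40A6A (huge @L0)  (1 entries read)

Access #1 PA: 0x40A6A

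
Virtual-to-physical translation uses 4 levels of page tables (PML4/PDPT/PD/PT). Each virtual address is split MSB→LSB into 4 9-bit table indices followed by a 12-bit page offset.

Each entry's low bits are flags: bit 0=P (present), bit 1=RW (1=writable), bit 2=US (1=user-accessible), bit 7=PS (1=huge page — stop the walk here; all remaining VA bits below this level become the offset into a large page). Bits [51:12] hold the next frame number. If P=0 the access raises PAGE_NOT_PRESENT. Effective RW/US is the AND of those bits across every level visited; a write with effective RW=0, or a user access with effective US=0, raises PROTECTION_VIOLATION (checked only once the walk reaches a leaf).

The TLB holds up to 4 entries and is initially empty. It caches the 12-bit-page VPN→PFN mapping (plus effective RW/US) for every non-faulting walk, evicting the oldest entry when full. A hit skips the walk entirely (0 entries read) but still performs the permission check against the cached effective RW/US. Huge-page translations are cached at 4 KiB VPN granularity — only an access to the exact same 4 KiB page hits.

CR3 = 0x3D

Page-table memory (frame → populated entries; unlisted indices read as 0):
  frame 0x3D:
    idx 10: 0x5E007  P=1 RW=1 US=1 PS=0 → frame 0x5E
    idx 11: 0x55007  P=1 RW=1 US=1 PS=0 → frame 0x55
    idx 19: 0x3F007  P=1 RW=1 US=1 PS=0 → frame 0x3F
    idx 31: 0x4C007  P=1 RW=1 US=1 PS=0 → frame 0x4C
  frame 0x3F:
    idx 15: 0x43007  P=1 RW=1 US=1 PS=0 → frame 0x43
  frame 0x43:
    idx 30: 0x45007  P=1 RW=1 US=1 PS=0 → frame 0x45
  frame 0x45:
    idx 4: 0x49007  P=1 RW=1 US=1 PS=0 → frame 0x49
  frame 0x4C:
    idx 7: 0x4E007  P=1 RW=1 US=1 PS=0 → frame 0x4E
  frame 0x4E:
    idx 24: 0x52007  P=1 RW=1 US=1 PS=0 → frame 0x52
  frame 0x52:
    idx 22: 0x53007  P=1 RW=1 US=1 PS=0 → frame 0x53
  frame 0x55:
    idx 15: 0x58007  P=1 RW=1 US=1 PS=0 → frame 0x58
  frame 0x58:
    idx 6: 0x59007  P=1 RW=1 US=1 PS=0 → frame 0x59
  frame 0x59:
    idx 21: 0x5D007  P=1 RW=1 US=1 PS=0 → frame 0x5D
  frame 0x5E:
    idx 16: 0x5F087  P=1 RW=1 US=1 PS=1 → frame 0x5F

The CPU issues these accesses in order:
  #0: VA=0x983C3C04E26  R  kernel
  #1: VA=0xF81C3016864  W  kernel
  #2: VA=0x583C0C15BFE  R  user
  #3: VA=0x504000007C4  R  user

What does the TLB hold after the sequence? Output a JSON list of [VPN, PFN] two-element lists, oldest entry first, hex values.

Walk each access:
#0 VA=0x983C3C04E26 (r,kernel):
  lvl0: tbl 0x3D, slot 19 ⇒ 0x3F007 (P1/RW1/US1/PS0)
  lvl1: tbl 0x3F, slot 15 ⇒ 0x43007 (P1/RW1/US1/PS0)
  lvl2: tbl 0x43, slot 30 ⇒ 0x45007 (P1/RW1/US1/PS0)
  lvl3: tbl 0x45, slot 4 ⇒ 0x49007 (P1/RW1/US1/PS0)
  → PA=0x49E26  (4 entries read)
#1 VA=0xF81C3016864 (w,kernel):
  lvl0: tbl 0x3D, slot 31 ⇒ 0x4C007 (P1/RW1/US1/PS0)
  lvl1: tbl 0x4C, slot 7 ⇒ 0x4E007 (P1/RW1/US1/PS0)
  lvl2: tbl 0x4E, slot 24 ⇒ 0x52007 (P1/RW1/US1/PS0)
  lvl3: tbl 0x52, slot 22 ⇒ 0x53007 (P1/RW1/US1/PS0)
  → PA=0x53864  (4 entries read)
#2 VA=0x583C0C15BFE (r,user):
  lvl0: tbl 0x3D, slot 11 ⇒ 0x55007 (P1/RW1/US1/PS0)
  lvl1: tbl 0x55, slot 15 ⇒ 0x58007 (P1/RW1/US1/PS0)
  lvl2: tbl 0x58, slot 6 ⇒ 0x59007 (P1/RW1/US1/PS0)
  lvl3: tbl 0x59, slot 21 ⇒ 0x5D007 (P1/RW1/US1/PS0)
  → PA=0x5DBFE  (4 entries read)
#3 VA=0x504000007C4 (r,user):
  lvl0: tbl 0x3D, slot 10 ⇒ 0x5E007 (P1/RW1/US1/PS0)
  lvl1: tbl 0x5E, slot 16 ⇒ 0x5F087 (P1/RW1/US1/PS1)
  → PA=0x5F7C4 (huge @L1)  (2 entries read)

TLB: [["0x983C3C04", "0x49"], ["0xF81C3016", "0x53"], ["0x583C0C15", "0x5D"], ["0x50400000", "0x5F"]]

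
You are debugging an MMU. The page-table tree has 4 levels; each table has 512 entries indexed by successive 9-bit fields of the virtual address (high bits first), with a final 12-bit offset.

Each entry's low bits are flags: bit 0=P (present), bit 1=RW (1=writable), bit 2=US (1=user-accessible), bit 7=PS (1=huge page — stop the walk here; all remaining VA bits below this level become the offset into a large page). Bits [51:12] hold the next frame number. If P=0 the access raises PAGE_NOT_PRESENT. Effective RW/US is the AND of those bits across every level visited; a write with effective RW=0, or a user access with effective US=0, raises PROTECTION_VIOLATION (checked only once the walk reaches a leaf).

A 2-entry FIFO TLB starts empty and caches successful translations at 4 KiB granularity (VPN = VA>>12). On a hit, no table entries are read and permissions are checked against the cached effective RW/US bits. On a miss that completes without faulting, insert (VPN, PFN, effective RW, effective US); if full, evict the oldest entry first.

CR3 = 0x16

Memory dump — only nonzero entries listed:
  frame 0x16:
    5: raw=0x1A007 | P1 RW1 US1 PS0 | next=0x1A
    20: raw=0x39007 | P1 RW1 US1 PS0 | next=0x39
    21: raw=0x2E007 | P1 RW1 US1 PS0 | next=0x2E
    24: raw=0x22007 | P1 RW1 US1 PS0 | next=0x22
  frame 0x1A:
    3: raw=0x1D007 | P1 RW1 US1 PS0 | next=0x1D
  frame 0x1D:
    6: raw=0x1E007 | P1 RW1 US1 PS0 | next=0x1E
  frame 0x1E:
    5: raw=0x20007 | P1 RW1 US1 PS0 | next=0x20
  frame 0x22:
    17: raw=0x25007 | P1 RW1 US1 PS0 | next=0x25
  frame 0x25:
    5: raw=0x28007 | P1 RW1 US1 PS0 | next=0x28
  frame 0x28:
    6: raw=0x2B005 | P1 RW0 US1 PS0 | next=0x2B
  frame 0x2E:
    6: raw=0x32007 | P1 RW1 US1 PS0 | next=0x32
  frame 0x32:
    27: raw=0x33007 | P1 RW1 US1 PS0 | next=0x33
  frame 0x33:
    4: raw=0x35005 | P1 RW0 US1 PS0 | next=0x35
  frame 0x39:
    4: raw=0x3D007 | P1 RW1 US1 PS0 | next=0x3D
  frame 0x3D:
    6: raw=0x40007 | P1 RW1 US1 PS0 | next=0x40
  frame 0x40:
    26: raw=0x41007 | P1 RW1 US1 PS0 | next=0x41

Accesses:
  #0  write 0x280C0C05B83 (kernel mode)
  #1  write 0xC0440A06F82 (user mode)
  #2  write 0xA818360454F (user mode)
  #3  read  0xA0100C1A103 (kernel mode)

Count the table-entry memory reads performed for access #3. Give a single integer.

Walk each access:
#0 VA=0x280C0C05B83 (w,kernel):
  lvl0: tbl 0x16, slot 5 ⇒ 0x1A007 (P1/RW1/US1/PS0)
  lvl1: tbl 0x1A, slot 3 ⇒ 0x1D007 (P1/RW1/US1/PS0)
  lvl2: tbl 0x1D, slot 6 ⇒ 0x1E007 (P1/RW1/US1/PS0)
  lvl3: tbl 0x1E, slot 5 ⇒ 0x20007 (P1/RW1/US1/PS0)
  ⇒ phys 0x20B83  [4 reads]
#1 VA=0xC0440A06F82 (w,user):
  lvl0: tbl 0x16, slot 24 ⇒ 0x22007 (P1/RW1/US1/PS0)
  lvl1: tbl 0x22, slot 17 ⇒ 0x25007 (P1/RW1/US1/PS0)
  lvl2: tbl 0x25, slot 5 ⇒ 0x28007 (P1/RW1/US1/PS0)
  lvl3: tbl 0x28, slot 6 ⇒ 0x2B005 (P1/RW0/US1/PS0)
  ⇒ fault: PROTECTION_VIOLATION  — 4 lookups
#2 VA=0xA818360454F (w,user):
  lvl0: tbl 0x16, slot 21 ⇒ 0x2E007 (P1/RW1/US1/PS0)
  lvl1: tbl 0x2E, slot 6 ⇒ 0x32007 (P1/RW1/US1/PS0)
  lvl2: tbl 0x32, slot 27 ⇒ 0x33007 (P1/RW1/US1/PS0)
  lvl3: tbl 0x33, slot 4 ⇒ 0x35005 (P1/RW0/US1/PS0)
  ⇒ fault: PROTECTION_VIOLATION  — 4 lookups
#3 VA=0xA0100C1A103 (r,kernel):
  lvl0: tbl 0x16, slot 20 ⇒ 0x39007 (P1/RW1/US1/PS0)
  lvl1: tbl 0x39, slot 4 ⇒ 0x3D007 (P1/RW1/US1/PS0)
  lvl2: tbl 0x3D, slot 6 ⇒ 0x40007 (P1/RW1/US1/PS0)
  lvl3: tbl 0x40, slot 26 ⇒ 0x41007 (P1/RW1/US1/PS0)
  ⇒ phys 0x41103  [4 reads]

Entries read for #3: 4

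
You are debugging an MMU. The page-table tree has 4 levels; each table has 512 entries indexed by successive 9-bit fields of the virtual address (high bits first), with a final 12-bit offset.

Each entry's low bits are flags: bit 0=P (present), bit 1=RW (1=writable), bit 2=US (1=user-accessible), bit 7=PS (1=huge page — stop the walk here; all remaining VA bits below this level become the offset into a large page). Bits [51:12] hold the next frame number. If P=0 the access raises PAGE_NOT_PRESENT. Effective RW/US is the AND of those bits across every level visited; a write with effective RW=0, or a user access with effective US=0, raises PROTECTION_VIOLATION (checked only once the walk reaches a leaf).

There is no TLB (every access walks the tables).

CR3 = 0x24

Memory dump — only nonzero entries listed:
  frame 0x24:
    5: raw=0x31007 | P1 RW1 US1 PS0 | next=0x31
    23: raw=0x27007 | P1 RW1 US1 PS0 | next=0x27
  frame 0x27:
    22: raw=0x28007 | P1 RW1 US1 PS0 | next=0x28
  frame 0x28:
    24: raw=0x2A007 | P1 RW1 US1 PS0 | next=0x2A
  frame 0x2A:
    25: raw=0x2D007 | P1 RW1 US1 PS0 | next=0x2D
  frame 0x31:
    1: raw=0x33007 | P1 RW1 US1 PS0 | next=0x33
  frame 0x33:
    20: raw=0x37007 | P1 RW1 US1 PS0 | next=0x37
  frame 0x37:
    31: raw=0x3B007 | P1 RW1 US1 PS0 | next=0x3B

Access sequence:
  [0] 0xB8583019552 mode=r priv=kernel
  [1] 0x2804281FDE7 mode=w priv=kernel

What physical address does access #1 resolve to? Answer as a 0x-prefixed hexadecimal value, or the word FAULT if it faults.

Walk each access:
#0 VA=0xB8583019552 (r,kernel):
  L0: frame=0x24 idx=23 entry=0x27007 [P=1 RW=1 US=1 PS=0]
  L1: frame=0x27 idx=22 entry=0x28007 [P=1 RW=1 US=1 PS=0]
  L2: frame=0x28 idx=24 entry=0x2A007 [P=1 RW=1 US=1 PS=0]
  L3: frame=0x2A idx=25 entry=0x2D007 [P=1 RW=1 US=1 PS=0]
  ⇒ phys 0x2D552  [4 reads]
#1 VA=0x2804281FDE7 (w,kernel):
  L0: frame=0x24 idx=5 entry=0x31007 [P=1 RW=1 US=1 PS=0]
  L1: frame=0x31 idx=1 entry=0x33007 [P=1 RW=1 US=1 PS=0]
  L2: frame=0x33 idx=20 entry=0x37007 [P=1 RW=1 US=1 PS=0]
  L3: frame=0x37 idx=31 entry=0x3B007 [P=1 RW=1 US=1 PS=0]
  ⇒ phys 0x3BDE7  [4 reads]

Access #1 PA: 0x3BDE7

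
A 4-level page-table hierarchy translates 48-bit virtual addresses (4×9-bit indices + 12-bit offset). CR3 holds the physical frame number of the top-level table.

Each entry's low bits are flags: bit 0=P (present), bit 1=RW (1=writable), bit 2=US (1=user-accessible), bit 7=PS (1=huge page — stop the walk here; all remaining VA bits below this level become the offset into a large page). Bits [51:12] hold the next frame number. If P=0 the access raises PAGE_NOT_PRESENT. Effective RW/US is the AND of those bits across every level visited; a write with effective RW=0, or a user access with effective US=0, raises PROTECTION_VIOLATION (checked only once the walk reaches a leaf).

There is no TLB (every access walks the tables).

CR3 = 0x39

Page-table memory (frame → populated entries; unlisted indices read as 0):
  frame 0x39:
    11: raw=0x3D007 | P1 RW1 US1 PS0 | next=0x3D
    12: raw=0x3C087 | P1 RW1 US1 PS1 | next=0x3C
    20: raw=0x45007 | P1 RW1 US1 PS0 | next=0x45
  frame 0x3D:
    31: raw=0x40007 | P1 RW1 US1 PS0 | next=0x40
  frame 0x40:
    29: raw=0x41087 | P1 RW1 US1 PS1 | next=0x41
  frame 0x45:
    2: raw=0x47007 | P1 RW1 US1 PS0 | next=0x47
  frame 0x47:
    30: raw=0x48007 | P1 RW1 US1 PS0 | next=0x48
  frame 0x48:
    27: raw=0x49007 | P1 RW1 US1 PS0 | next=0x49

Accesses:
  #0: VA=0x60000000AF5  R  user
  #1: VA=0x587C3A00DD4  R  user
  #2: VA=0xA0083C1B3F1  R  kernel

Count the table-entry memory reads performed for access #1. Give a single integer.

Per-access translation:
#0 VA=0x60000000AF5 (r,user):
  L0: frame=0x39 idx=12 entry=0x3C087 [P=1 RW=1 US=1 PS=1]
  → PA=0x3CAF5 (huge @L0)  (1 entries read)
#1 VA=0x587C3A00DD4 (r,user):
  L0: frame=0x39 idx=11 entry=0x3D007 [P=1 RW=1 US=1 PS=0]
  L1: frame=0x3D idx=31 entry=0x40007 [P=1 RW=1 US=1 PS=0]
  L2: frame=0x40 idx=29 entry=0x41087 [P=1 RW=1 US=1 PS=1]
  → PA=0x41DD4 (huge @L2)  (3 entries read)
#2 VA=0xA0083C1B3F1 (r,kernel):
  L0: frame=0x39 idx=20 entry=0x45007 [P=1 RW=1 US=1 PS=0]
  L1: frame=0x45 idx=2 entry=0x47007 [P=1 RW=1 US=1 PS=0]
  L2: frame=0x47 idx=30 entry=0x48007 [P=1 RW=1 US=1 PS=0]
  L3: frame=0x48 idx=27 entry=0x49007 [P=1 RW=1 US=1 PS=0]
  → PA=0x493F1  (4 entries read)

Entries read for #1: 3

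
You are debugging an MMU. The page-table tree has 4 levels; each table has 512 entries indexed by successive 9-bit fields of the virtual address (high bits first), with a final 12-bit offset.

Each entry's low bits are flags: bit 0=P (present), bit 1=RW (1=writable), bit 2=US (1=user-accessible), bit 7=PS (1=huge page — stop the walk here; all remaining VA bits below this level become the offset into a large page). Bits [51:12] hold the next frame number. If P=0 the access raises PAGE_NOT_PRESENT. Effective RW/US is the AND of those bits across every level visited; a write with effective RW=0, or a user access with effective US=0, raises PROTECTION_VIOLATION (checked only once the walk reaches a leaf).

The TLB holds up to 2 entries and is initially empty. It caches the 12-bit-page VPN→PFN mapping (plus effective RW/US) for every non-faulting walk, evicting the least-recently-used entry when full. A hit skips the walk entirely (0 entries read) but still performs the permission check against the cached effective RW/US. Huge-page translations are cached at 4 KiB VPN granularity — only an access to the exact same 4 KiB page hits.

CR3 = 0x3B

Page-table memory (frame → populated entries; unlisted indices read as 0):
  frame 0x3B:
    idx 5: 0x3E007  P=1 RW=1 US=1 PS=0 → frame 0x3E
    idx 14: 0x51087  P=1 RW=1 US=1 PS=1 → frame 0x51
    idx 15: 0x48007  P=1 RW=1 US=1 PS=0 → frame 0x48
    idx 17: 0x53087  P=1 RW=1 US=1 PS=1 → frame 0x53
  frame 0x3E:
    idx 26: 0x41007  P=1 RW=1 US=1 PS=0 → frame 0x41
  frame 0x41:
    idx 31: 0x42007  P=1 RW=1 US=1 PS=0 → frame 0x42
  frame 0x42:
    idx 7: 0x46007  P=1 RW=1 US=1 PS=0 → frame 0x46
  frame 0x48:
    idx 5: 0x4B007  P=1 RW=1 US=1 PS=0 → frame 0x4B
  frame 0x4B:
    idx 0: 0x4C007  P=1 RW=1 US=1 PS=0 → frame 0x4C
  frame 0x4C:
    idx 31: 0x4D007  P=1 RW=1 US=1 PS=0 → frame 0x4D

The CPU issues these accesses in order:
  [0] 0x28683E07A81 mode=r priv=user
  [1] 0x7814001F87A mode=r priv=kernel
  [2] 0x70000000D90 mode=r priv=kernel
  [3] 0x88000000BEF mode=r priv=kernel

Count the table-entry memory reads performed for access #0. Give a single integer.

Walk each access:
#0 VA=0x28683E07A81 (r,user):
  L0: frame=0x3B idx=5 entry=0x3E007 [P=1 RW=1 US=1 PS=0]
  L1: frame=0x3E idx=26 entry=0x41007 [P=1 RW=1 US=1 PS=0]
  L2: frame=0x41 idx=31 entry=0x42007 [P=1 RW=1 US=1 PS=0]
  L3: frame=0x42 idx=7 entry=0x46007 [P=1 RW=1 US=1 PS=0]
  ⇒ phys 0x46A81  [4 reads]
#1 VA=0x7814001F87A (r,kernel):
  L0: frame=0x3B idx=15 entry=0x48007 [P=1 RW=1 US=1 PS=0]
  L1: frame=0x48 idx=5 entry=0x4B007 [P=1 RW=1 US=1 PS=0]
  L2: frame=0x4B idx=0 entry=0x4C007 [P=1 RW=1 US=1 PS=0]
  L3: frame=0x4C idx=31 entry=0x4D007 [P=1 RW=1 US=1 PS=0]
  ⇒ phys 0x4D87A  [4 reads]
#2 VA=0x70000000D90 (r,kernel):
  L0: frame=0x3B idx=14 entry=0x51087 [P=1 RW=1 US=1 PS=1]
  ⇒ phys 0x51D90 (huge @L0)  [1 reads]
#3 VA=0x88000000BEF (r,kernel):
  L0: frame=0x3B idx=17 entry=0x53087 [P=1 RW=1 US=1 PS=1]
  ⇒ phys 0x53BEF (huge @L0)  [1 reads]

Entries read for #0: 4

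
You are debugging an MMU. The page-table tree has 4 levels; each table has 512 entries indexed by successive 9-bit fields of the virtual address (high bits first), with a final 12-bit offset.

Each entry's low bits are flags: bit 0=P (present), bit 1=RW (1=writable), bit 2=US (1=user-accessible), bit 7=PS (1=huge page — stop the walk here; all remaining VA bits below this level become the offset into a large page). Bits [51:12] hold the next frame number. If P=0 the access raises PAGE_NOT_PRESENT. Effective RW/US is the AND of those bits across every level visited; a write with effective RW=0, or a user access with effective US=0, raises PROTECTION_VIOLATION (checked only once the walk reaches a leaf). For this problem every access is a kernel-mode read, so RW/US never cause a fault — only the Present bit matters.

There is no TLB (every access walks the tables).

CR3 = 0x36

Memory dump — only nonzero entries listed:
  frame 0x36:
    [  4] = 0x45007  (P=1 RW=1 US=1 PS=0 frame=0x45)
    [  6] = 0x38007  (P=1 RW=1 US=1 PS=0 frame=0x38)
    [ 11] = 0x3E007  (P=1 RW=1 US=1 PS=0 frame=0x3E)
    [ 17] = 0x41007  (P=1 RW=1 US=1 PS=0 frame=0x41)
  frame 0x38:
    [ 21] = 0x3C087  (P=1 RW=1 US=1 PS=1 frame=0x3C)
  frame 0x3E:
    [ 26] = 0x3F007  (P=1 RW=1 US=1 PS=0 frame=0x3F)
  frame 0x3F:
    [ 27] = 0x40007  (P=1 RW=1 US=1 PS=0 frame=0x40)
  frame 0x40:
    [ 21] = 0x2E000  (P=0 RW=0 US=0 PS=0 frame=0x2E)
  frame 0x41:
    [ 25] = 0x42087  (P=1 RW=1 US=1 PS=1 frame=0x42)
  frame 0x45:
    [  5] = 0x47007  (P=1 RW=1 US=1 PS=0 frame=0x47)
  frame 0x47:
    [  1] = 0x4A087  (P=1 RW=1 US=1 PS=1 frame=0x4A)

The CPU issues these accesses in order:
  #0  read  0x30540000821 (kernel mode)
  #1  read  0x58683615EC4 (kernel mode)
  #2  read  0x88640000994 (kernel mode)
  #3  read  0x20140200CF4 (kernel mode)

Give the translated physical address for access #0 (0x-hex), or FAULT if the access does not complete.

Walk each access:
#0 VA=0x30540000821 (r,kernel):
  [0] read 0x36 idx=6: raw=0x38007 flags P=1 W=1 U=1 S=0
  [1] read 0x38 idx=21: raw=0x3C087 flags P=1 W=1 U=1 S=1
  → PA=0x3C821 (huge @L1)  (2 entries read)
#1 VA=0x58683615EC4 (r,kernel):
  [0] read 0x36 idx=11: raw=0x3E007 flags P=1 W=1 U=1 S=0
  [1] read 0x3E idx=26: raw=0x3F007 flags P=1 W=1 U=1 S=0
  [2] read 0x3F idx=27: raw=0x40007 flags P=1 W=1 U=1 S=0
  [3] read 0x40 idx=21: raw=0x2E000 flags P=0 W=0 U=0 S=0
  ✗ PAGE_NOT_PRESENT  [4 reads]
#2 VA=0x88640000994 (r,kernel):
  [0] read 0x36 idx=17: raw=0x41007 flags P=1 W=1 U=1 S=0
  [1] read 0x41 idx=25: raw=0x42087 flags P=1 W=1 U=1 S=1
  → PA=0x42994 (huge @L1)  (2 entries read)
#3 VA=0x20140200CF4 (r,kernel):
  [0] read 0x36 idx=4: raw=0x45007 flags P=1 W=1 U=1 S=0
  [1] read 0x45 idx=5: raw=0x47007 flags P=1 W=1 U=1 S=0
  [2] read 0x47 idx=1: raw=0x4A087 flags P=1 W=1 U=1 S=1
  → PA=0x4ACF4 (huge @L2)  (3 entries read)

Access #0 PA: 0x3C821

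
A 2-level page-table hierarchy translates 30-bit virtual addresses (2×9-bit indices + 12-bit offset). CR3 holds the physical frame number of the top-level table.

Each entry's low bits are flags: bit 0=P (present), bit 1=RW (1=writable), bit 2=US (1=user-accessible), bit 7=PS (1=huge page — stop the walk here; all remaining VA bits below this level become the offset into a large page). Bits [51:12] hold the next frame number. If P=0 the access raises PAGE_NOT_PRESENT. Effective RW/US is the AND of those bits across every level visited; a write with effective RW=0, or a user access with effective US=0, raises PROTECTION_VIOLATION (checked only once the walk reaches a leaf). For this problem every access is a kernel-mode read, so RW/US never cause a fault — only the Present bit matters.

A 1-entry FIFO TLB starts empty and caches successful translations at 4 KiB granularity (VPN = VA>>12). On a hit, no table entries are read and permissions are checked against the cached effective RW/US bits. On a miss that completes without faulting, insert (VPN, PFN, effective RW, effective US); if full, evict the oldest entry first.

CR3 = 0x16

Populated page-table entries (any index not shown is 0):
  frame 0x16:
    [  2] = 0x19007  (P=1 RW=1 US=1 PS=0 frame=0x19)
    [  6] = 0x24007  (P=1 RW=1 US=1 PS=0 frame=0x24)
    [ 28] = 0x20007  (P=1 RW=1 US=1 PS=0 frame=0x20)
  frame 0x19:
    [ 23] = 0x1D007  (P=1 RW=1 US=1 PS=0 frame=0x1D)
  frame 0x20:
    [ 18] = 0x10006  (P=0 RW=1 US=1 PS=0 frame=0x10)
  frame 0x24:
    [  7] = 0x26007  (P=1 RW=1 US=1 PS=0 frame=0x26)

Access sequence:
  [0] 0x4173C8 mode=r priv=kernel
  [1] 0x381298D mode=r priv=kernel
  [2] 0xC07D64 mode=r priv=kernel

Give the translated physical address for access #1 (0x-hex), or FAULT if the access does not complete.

Per-access translation:
#0 VA=0x4173C8 (r,kernel):
  L0 @0x16[2] → 0x19007  P=1,RW=1,US=1,PS=0
  L1 @0x19[23] → 0x1D007  P=1,RW=1,US=1,PS=0
  → PA=0x1D3C8  (2 entries read)
#1 VA=0x381298D (r,kernel):
  L0 @0x16[28] → 0x20007  P=1,RW=1,US=1,PS=0
  L1 @0x20[18] → 0x10006  P=0,RW=1,US=1,PS=0
  ✗ PAGE_NOT_PRESENT  [2 reads]
#2 VA=0xC07D64 (r,kernel):
  L0 @0x16[6] → 0x24007  P=1,RW=1,US=1,PS=0
  L1 @0x24[7] → 0x26007  P=1,RW=1,US=1,PS=0
  → PA=0x26D64  (2 entries read)

Access #1 PA: FAULT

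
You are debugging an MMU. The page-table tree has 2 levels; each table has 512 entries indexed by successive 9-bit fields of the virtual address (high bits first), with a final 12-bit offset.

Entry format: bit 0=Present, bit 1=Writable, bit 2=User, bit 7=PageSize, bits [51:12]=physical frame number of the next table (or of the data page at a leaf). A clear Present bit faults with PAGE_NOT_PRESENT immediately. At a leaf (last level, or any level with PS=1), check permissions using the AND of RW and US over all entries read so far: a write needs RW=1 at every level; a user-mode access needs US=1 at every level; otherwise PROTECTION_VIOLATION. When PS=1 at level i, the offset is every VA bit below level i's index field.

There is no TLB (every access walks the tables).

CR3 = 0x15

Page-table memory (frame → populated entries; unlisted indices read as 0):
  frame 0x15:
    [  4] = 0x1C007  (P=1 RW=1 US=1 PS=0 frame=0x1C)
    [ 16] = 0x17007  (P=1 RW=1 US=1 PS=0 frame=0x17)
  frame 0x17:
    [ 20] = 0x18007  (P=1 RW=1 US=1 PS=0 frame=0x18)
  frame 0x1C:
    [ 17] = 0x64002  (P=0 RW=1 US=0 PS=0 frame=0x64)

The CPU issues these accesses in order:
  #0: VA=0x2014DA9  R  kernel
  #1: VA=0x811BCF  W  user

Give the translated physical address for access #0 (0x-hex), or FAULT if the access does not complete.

Trace:
#0 VA=0x2014DA9 (r,kernel):
  lvl0: tbl 0x15, slot 16 ⇒ 0x17007 (P1/RW1/US1/PS0)
  lvl1: tbl 0x17, slot 20 ⇒ 0x18007 (P1/RW1/US1/PS0)
  ✓ 0x18DA9  — 2 lookups
#1 VA=0x811BCF (w,user):
  lvl0: tbl 0x15, slot 4 ⇒ 0x1C007 (P1/RW1/US1/PS0)
  lvl1: tbl 0x1C, slot 17 ⇒ 0x64002 (P0/RW1/US0/PS0)
  ✗ PAGE_NOT_PRESENT  [2 reads]

Access #0 PA: 0x18DA9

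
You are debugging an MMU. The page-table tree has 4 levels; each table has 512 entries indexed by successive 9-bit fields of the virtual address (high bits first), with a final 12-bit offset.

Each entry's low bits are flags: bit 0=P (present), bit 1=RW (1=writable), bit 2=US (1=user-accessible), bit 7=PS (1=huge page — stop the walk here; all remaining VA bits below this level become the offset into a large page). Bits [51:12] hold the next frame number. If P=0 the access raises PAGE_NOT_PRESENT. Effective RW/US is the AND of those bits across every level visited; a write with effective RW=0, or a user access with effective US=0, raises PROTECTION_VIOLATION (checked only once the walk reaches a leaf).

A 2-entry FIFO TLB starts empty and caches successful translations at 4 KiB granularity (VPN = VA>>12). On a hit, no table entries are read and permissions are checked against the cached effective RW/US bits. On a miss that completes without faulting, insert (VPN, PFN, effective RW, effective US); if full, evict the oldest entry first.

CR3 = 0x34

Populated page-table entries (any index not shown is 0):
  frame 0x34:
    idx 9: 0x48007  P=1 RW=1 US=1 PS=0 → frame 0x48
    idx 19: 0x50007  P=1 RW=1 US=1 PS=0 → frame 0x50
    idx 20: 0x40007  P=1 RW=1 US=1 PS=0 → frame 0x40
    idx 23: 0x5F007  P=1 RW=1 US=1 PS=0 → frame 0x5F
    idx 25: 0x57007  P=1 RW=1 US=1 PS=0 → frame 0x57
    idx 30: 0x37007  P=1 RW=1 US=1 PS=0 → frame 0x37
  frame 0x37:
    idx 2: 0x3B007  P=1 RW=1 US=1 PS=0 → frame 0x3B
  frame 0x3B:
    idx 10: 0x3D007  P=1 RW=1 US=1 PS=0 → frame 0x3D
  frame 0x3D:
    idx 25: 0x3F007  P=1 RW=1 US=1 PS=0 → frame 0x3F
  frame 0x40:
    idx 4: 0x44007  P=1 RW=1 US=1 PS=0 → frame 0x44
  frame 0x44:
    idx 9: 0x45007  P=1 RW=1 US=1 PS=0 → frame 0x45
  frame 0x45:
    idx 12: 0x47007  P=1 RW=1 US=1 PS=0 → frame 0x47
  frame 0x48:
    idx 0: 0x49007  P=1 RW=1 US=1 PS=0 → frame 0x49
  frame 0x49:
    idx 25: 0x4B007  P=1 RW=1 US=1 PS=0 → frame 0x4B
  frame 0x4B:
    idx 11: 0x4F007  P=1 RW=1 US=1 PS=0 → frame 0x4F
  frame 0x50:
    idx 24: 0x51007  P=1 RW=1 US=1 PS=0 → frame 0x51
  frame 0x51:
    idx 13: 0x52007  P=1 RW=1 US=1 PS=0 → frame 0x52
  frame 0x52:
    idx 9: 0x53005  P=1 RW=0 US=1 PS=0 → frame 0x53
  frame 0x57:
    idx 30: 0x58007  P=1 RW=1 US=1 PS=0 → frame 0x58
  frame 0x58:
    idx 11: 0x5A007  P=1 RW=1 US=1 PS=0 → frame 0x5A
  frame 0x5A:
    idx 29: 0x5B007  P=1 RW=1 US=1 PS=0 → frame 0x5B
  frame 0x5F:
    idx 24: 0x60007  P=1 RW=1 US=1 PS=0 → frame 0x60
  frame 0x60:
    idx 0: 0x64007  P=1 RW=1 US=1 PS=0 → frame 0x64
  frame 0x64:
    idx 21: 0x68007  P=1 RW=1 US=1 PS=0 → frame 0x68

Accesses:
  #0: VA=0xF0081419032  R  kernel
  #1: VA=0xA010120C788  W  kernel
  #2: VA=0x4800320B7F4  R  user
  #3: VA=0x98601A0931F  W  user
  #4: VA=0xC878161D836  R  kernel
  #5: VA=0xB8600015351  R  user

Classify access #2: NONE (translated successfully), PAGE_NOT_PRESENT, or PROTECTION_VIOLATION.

Per-access translation:
#0 VA=0xF0081419032 (r,kernel):
  [0] read 0x34 idx=30: raw=0x37007 flags P=1 W=1 U=1 S=0
  [1] read 0x37 idx=2: raw=0x3B007 flags P=1 W=1 U=1 S=0
  [2] read 0x3B idx=10: raw=0x3D007 flags P=1 W=1 U=1 S=0
  [3] read 0x3D idx=25: raw=0x3F007 flags P=1 W=1 U=1 S=0
  ⇒ phys 0x3F032  [4 reads]
#1 VA=0xA010120C788 (w,kernel):
  [0] read 0x34 idx=20: raw=0x40007 flags P=1 W=1 U=1 S=0
  [1] read 0x40 idx=4: raw=0x44007 flags P=1 W=1 U=1 S=0
  [2] read 0x44 idx=9: raw=0x45007 flags P=1 W=1 U=1 S=0
  [3] read 0x45 idx=12: raw=0x47007 flags P=1 W=1 U=1 S=0
  ⇒ phys 0x47788  [4 reads]
#2 VA=0x4800320B7F4 (r,user):
  [0] read 0x34 idx=9: raw=0x48007 flags P=1 W=1 U=1 S=0
  [1] read 0x48 idx=0: raw=0x49007 flags P=1 W=1 U=1 S=0
  [2] read 0x49 idx=25: raw=0x4B007 flags P=1 W=1 U=1 S=0
  [3] read 0x4B idx=11: raw=0x4F007 flags P=1 W=1 U=1 S=0
  ⇒ phys 0x4F7F4  [4 reads]
#3 VA=0x98601A0931F (w,user):
  [0] read 0x34 idx=19: raw=0x50007 flags P=1 W=1 U=1 S=0
  [1] read 0x50 idx=24: raw=0x51007 flags P=1 W=1 U=1 S=0
  [2] read 0x51 idx=13: raw=0x52007 flags P=1 W=1 U=1 S=0
  [3] read 0x52 idx=9: raw=0x53005 flags P=1 W=0 U=1 S=0
  ⇒ fault: PROTECTION_VIOLATION  — 4 lookups
#4 VA=0xC878161D836 (r,kernel):
  [0] read 0x34 idx=25: raw=0x57007 flags P=1 W=1 U=1 S=0
  [1] read 0x57 idx=30: raw=0x58007 flags P=1 W=1 U=1 S=0
  [2] read 0x58 idx=11: raw=0x5A007 flags P=1 W=1 U=1 S=0
  [3] read 0x5A idx=29: raw=0x5B007 flags P=1 W=1 U=1 S=0
  ⇒ phys 0x5B836  [4 reads]
#5 VA=0xB8600015351 (r,user):
  [0] read 0x34 idx=23: raw=0x5F007 flags P=1 W=1 U=1 S=0
  [1] read 0x5F idx=24: raw=0x60007 flags P=1 W=1 U=1 S=0
  [2] read 0x60 idx=0: raw=0x64007 flags P=1 W=1 U=1 S=0
  [3] read 0x64 idx=21: raw=0x68007 flags P=1 W=1 U=1 S=0
  ⇒ phys 0x68351  [4 reads]

Access #2 fault: NONE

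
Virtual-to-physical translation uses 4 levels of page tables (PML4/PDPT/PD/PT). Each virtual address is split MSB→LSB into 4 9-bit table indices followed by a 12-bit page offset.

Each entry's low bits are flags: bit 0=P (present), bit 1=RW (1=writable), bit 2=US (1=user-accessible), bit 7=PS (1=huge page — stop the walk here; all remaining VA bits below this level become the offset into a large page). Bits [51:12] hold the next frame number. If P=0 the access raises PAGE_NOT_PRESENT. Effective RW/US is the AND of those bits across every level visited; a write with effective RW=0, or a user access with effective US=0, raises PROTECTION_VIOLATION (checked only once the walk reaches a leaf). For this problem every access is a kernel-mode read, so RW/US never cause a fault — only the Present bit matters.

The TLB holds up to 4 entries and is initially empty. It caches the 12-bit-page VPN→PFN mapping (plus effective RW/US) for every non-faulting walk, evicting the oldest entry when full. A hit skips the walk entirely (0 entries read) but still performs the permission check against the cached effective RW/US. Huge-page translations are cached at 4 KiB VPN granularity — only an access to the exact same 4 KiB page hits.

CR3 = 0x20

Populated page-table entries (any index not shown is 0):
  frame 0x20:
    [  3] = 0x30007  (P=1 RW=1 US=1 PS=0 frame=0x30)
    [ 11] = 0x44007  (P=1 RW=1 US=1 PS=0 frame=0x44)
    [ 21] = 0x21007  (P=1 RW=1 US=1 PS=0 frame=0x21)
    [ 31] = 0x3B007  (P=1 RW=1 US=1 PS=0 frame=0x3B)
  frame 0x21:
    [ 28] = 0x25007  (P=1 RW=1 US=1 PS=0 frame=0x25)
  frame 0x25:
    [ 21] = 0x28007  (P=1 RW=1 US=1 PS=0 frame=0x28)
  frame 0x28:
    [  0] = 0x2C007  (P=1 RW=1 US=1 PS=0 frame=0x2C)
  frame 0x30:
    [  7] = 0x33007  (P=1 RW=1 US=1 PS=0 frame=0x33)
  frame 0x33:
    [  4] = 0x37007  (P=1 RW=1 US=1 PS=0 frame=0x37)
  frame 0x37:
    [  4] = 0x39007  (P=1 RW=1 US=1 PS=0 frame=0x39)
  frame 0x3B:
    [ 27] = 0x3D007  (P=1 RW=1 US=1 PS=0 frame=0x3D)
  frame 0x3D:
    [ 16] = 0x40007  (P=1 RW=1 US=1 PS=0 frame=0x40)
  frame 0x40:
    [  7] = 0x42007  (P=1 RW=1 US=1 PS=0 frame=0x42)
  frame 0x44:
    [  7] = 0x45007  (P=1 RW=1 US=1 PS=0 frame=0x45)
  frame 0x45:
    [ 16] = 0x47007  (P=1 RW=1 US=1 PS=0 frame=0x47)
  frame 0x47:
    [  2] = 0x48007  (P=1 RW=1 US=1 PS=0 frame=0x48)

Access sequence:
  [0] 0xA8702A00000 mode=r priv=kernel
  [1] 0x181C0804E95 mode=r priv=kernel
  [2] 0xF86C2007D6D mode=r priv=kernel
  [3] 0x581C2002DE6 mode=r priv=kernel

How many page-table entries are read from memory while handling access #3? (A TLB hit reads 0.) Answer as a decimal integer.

Trace:
#0 VA=0xA8702A00000 (r,kernel):
  lvl0: tbl 0x20, slot 21 ⇒ 0x21007 (P1/RW1/US1/PS0)
  lvl1: tbl 0x21, slot 28 ⇒ 0x25007 (P1/RW1/US1/PS0)
  lvl2: tbl 0x25, slot 21 ⇒ 0x28007 (P1/RW1/US1/PS0)
  lvl3: tbl 0x28, slot 0 ⇒ 0x2C007 (P1/RW1/US1/PS0)
  → PA=0x2C000  (4 entries read)
#1 VA=0x181C0804E95 (r,kernel):
  lvl0: tbl 0x20, slot 3 ⇒ 0x30007 (P1/RW1/US1/PS0)
  lvl1: tbl 0x30, slot 7 ⇒ 0x33007 (P1/RW1/US1/PS0)
  lvl2: tbl 0x33, slot 4 ⇒ 0x37007 (P1/RW1/US1/PS0)
  lvl3: tbl 0x37, slot 4 ⇒ 0x39007 (P1/RW1/US1/PS0)
  → PA=0x39E95  (4 entries read)
#2 VA=0xF86C2007D6D (r,kernel):
  lvl0: tbl 0x20, slot 31 ⇒ 0x3B007 (P1/RW1/US1/PS0)
  lvl1: tbl 0x3B, slot 27 ⇒ 0x3D007 (P1/RW1/US1/PS0)
  lvl2: tbl 0x3D, slot 16 ⇒ 0x40007 (P1/RW1/US1/PS0)
  lvl3: tbl 0x40, slot 7 ⇒ 0x42007 (P1/RW1/US1/PS0)
  → PA=0x42D6D  (4 entries read)
#3 VA=0x581C2002DE6 (r,kernel):
  lvl0: tbl 0x20, slot 11 ⇒ 0x44007 (P1/RW1/US1/PS0)
  lvl1: tbl 0x44, slot 7 ⇒ 0x45007 (P1/RW1/US1/PS0)
  lvl2: tbl 0x45, slot 16 ⇒ 0x47007 (P1/RW1/US1/PS0)
  lvl3: tbl 0x47, slot 2 ⇒ 0x48007 (P1/RW1/US1/PS0)
  → PA=0x48DE6  (4 entries read)

Entries read for #3: 4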